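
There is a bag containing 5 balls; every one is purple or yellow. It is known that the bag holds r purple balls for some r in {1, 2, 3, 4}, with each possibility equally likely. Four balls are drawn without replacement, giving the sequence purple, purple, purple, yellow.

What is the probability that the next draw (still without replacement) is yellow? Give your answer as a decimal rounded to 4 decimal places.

Under each hypothesis, the probability of the observed sequence is: P(data | r = 1) = (1/5)(0/4) = 0; P(data | r = 2) = (2/5)(1/4)(0/3) = 0; P(data | r = 3) = (3/5)(2/4)(1/3)(2/2) = 1/10; P(data | r = 4) = (4/5)(3/4)(2/3)(1/2) = 1/5.
Weighting by the prior gives 1/4 · 0 = 0, 1/4 · 0 = 0, 1/4 · 1/10 = 1/40, 1/4 · 1/5 = 1/20; these sum to 3/40.
Dividing through by the total gives posterior P(r = 1 | data) = 0, P(r = 2 | data) = 0, P(r = 3 | data) = 1/3, P(r = 4 | data) = 2/3.
The predictive probability is P(yellow next | data) = (1)(1/3) + (0)(2/3) = 1/3.

0.3333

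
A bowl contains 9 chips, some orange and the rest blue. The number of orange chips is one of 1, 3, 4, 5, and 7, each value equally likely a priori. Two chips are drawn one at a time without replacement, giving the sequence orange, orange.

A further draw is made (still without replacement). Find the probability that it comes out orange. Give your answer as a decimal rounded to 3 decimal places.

For each hypothesis, P(data | H) works out to: P(data | r = 1) = (1/9)(0/8) = 0; P(data | r = 3) = (3/9)(2/8) = 1/12; P(data | r = 4) = (4/9)(3/8) = 1/6; P(data | r = 5) = (5/9)(4/8) = 5/18; P(data | r = 7) = (7/9)(6/8) = 7/12.
The prior-weighted likelihoods are 1/5 · 0 = 0, 1/5 · 1/12 = 1/60, 1/5 · 1/6 = 1/30, 1/5 · 5/18 = 1/18, 1/5 · 7/12 = 7/60; these sum to 2/9.
The posterior is then P(r = 1 | data) = 0, P(r = 3 | data) = 3/40, P(r = 4 | data) = 3/20, P(r = 5 | data) = 1/4, P(r = 7 | data) = 21/40.
The predictive probability is P(orange next | data) = (1/7)(3/40) + (2/7)(3/20) + (3/7)(1/4) + (5/7)(21/40) = 15/28.

0.536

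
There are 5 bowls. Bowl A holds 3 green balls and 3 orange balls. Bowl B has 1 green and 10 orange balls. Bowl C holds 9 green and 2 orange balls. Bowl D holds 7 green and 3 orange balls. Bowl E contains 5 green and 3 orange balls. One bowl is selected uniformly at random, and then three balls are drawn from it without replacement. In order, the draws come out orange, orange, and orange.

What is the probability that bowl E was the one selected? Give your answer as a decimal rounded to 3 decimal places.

The likelihood of the observed sequence under each hypothesis: P(data | bowl A) = (3/6)(2/5)(1/4) = 0.05; P(data | bowl B) = (10/11)(9/10)(8/9) = 0.72727; P(data | bowl C) = (2/11)(1/10)(0/9) = 0; P(data | bowl D) = (3/10)(2/9)(1/8) = 0.0083333; P(data | bowl E) = (3/8)(2/7)(1/6) = 0.017857.
The prior-weighted likelihoods are 1/5 · 0.05 = 0.01, 1/5 · 0.72727 = 0.14545, 1/5 · 0 = 0, 1/5 · 0.0083333 = 0.0016667, 1/5 · 0.017857 = 0.0035714; with total 0.16069.
Hence P(bowl E | data) = (0.0035714) / (0.16069) = 0.022225.

0.022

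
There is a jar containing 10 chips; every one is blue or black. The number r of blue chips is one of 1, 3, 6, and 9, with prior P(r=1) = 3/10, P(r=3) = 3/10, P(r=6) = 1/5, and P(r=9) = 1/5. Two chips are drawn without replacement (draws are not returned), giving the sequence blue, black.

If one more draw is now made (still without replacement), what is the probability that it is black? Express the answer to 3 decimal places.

The likelihood of the observed sequence under each hypothesis: P(data | r = 1) = (1/10)(9/9) = 1/10; P(data | r = 3) = (3/10)(7/9) = 7/30; P(data | r = 6) = (6/10)(4/9) = 4/15; P(data | r = 9) = (9/10)(1/9) = 1/10.
Multiplying each by its prior: 3/10 · 1/10 = 3/100, 3/10 · 7/30 = 7/100, 1/5 · 4/15 = 4/75, 1/5 · 1/10 = 1/50; these sum to 13/75.
Normalising, the posterior is P(r = 1 | data) = 9/52, P(r = 3 | data) = 21/52, P(r = 6 | data) = 4/13, P(r = 9 | data) = 3/26.
So P(black next | data) = Σ P(black next | H) P(H | data) = (1)(9/52) + (3/4)(21/52) + (3/8)(4/13) + (0)(3/26) = 123/208.

0.591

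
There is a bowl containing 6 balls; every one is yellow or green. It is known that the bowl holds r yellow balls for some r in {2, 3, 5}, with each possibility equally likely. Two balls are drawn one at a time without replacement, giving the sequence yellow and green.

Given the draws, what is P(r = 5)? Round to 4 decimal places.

0.2273

Compute the likelihood of the observed sequence for each case: P(data | r = 2) = (2/6)(4/5) = 4/15; P(data | r = 3) = (3/6)(3/5) = 3/10; P(data | r = 5) = (5/6)(1/5) = 1/6.
Multiplying each by its prior: 1/3 · 4/15 = 4/45, 1/3 · 3/10 = 1/10, 1/3 · 1/6 = 1/18; with total 11/45.
So P(r = 5 | data) = (1/18) / (11/45) = 5/22.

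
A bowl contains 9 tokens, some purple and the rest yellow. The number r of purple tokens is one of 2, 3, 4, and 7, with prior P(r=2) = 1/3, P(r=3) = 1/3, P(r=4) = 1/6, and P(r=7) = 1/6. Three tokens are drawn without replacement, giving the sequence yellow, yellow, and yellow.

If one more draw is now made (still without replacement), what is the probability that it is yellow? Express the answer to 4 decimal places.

Compute the likelihood of the observed sequence for each case: P(data | r = 2) = (7/9)(6/8)(5/7) = 5/12; P(data | r = 3) = (6/9)(5/8)(4/7) = 5/21; P(data | r = 4) = (5/9)(4/8)(3/7) = 5/42; P(data | r = 7) = (2/9)(1/8)(0/7) = 0.
Multiplying each by its prior: 1/3 · 5/12 = 5/36, 1/3 · 5/21 = 5/63, 1/6 · 5/42 = 5/252, 1/6 · 0 = 0; summing to 5/21.
Normalising, the posterior is P(r = 2 | data) = 7/12, P(r = 3 | data) = 1/3, P(r = 4 | data) = 1/12, P(r = 7 | data) = 0.
The predictive probability is P(yellow next | data) = (2/3)(7/12) + (1/2)(1/3) + (1/3)(1/12) = 7/12.

0.5833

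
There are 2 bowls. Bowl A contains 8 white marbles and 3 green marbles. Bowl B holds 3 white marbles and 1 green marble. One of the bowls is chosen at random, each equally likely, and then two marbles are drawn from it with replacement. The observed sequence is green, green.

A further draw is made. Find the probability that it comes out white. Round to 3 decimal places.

0.738

Compute the likelihood of the observed sequence for each case: P(data | bowl A) = (3/11)(3/11) = 0.07438; P(data | bowl B) = (1/4)(1/4) = 0.0625.
Weighting by the prior gives 1/2 · 0.07438 = 0.03719, 1/2 · 0.0625 = 0.03125; summing to 0.06844.
Dividing through by the total gives posterior P(bowl A | data) = 0.5434, P(bowl B | data) = 0.4566.
Averaging over the posterior, P(white next | data) = (8/11)(0.5434) + (3/4)(0.4566) = 0.73765.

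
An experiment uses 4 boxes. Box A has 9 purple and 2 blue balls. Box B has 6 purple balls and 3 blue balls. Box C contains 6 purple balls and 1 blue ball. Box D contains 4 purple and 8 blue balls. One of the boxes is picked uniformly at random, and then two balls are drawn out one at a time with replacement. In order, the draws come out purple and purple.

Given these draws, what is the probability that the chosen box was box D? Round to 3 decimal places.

The likelihood of the observed sequence under each hypothesis: P(data | box A) = (9/11)(9/11) = 0.66942; P(data | box B) = (6/9)(6/9) = 0.44444; P(data | box C) = (6/7)(6/7) = 0.73469; P(data | box D) = (4/12)(4/12) = 0.11111.
The prior-weighted likelihoods are 1/4 · 0.66942 = 0.16736, 1/4 · 0.44444 = 0.11111, 1/4 · 0.73469 = 0.18367, 1/4 · 0.11111 = 0.027778; these sum to 0.48992.
Hence P(box D | data) = (0.027778) / (0.48992) = 0.056699.

0.057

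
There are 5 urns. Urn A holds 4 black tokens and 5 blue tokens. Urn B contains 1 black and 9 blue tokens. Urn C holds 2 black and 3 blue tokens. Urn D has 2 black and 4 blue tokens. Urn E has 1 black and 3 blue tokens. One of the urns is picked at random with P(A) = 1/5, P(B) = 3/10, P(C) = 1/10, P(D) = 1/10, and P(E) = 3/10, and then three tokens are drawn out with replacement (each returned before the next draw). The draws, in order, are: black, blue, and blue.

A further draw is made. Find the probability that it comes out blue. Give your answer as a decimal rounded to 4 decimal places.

For each hypothesis, P(data | H) works out to: P(data | urn A) = (4/9)(5/9)(5/9) = 0.13717; P(data | urn B) = (1/10)(9/10)(9/10) = 0.081; P(data | urn C) = (2/5)(3/5)(3/5) = 0.144; P(data | urn D) = (2/6)(4/6)(4/6) = 0.14815; P(data | urn E) = (1/4)(3/4)(3/4) = 0.14062.
Multiplying each by its prior: 1/5 · 0.13717 = 0.027435, 3/10 · 0.081 = 0.0243, 1/10 · 0.144 = 0.0144, 1/10 · 0.14815 = 0.014815, 3/10 · 0.14062 = 0.042188; with total 0.12314.
Dividing through by the total gives posterior P(urn A | data) = 0.2228, P(urn B | data) = 0.19734, P(urn C | data) = 0.11694, P(urn D | data) = 0.12031, P(urn E | data) = 0.34261.
Averaging over the posterior, P(blue next | data) = (5/9)(0.2228) + (9/10)(0.19734) + (3/5)(0.11694) + (2/3)(0.12031) + (3/4)(0.34261) = 0.70871.

0.7087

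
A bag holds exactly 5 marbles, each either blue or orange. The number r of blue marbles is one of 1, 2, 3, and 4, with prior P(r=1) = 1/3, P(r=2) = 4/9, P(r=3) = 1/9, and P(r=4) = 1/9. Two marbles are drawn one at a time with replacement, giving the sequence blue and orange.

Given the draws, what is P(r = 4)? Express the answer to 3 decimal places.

0.087

The likelihood of the observed sequence under each hypothesis: P(data | r = 1) = (1/5)(4/5) = 4/25; P(data | r = 2) = (2/5)(3/5) = 6/25; P(data | r = 3) = (3/5)(2/5) = 6/25; P(data | r = 4) = (4/5)(1/5) = 4/25.
The prior-weighted likelihoods are 1/3 · 4/25 = 4/75, 4/9 · 6/25 = 8/75, 1/9 · 6/25 = 2/75, 1/9 · 4/25 = 4/225; summing to 46/225.
So P(r = 4 | data) = (4/225) / (46/225) = 2/23.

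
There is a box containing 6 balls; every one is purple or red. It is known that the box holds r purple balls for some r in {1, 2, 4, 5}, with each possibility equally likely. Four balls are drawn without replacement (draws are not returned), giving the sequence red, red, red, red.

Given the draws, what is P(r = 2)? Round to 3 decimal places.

The likelihood of the observed sequence under each hypothesis: P(data | r = 1) = (5/6)(4/5)(3/4)(2/3) = 1/3; P(data | r = 2) = (4/6)(3/5)(2/4)(1/3) = 1/15; P(data | r = 4) = (2/6)(1/5)(0/4) = 0; P(data | r = 5) = (1/6)(0/5) = 0.
Multiplying each by its prior: 1/4 · 1/3 = 1/12, 1/4 · 1/15 = 1/60, 1/4 · 0 = 0, 1/4 · 0 = 0; summing to 1/10.
Therefore the posterior P(r = 2 | data) = (1/60) / (1/10) = 1/6.

0.167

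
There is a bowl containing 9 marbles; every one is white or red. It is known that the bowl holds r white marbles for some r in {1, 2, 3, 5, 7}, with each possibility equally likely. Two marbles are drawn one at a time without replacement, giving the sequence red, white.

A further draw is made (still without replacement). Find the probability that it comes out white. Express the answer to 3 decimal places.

0.413

The likelihood of the observed sequence under each hypothesis: P(data | r = 1) = (8/9)(1/8) = 1/9; P(data | r = 2) = (7/9)(2/8) = 7/36; P(data | r = 3) = (6/9)(3/8) = 1/4; P(data | r = 5) = (4/9)(5/8) = 5/18; P(data | r = 7) = (2/9)(7/8) = 7/36.
Weighting by the prior gives 1/5 · 1/9 = 1/45, 1/5 · 7/36 = 7/180, 1/5 · 1/4 = 1/20, 1/5 · 5/18 = 1/18, 1/5 · 7/36 = 7/180; with total 37/180.
The posterior is then P(r = 1 | data) = 4/37, P(r = 2 | data) = 7/37, P(r = 3 | data) = 9/37, P(r = 5 | data) = 10/37, P(r = 7 | data) = 7/37.
The predictive probability is P(white next | data) = (0)(4/37) + (1/7)(7/37) + (2/7)(9/37) + (4/7)(10/37) + (6/7)(7/37) = 107/259.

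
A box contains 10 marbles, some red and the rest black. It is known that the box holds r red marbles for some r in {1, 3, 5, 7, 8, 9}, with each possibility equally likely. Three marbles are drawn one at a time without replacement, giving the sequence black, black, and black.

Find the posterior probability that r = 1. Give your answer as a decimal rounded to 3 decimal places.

0.646

The likelihood of the observed sequence under each hypothesis: P(data | r = 1) = (9/10)(8/9)(7/8) = 7/10; P(data | r = 3) = (7/10)(6/9)(5/8) = 7/24; P(data | r = 5) = (5/10)(4/9)(3/8) = 1/12; P(data | r = 7) = (3/10)(2/9)(1/8) = 1/120; P(data | r = 8) = (2/10)(1/9)(0/8) = 0; P(data | r = 9) = (1/10)(0/9) = 0.
The prior-weighted likelihoods are 1/6 · 7/10 = 7/60, 1/6 · 7/24 = 7/144, 1/6 · 1/12 = 1/72, 1/6 · 1/120 = 1/720, 1/6 · 0 = 0, 1/6 · 0 = 0; summing to 13/72.
By Bayes' rule, P(r = 1 | data) = (7/60) / (13/72) = 42/65.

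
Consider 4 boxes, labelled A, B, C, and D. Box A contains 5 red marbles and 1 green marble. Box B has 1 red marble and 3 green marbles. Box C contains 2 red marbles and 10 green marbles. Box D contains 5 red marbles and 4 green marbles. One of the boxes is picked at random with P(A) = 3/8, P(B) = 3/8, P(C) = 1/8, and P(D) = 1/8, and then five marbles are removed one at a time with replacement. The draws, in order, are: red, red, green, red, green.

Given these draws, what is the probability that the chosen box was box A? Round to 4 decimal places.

Compute the likelihood of the observed sequence for each case: P(data | box A) = (5/6)(5/6)(1/6)(5/6)(1/6) = 0.016075; P(data | box B) = (1/4)(1/4)(3/4)(1/4)(3/4) = 0.0087891; P(data | box C) = (2/12)(2/12)(10/12)(2/12)(10/12) = 0.003215; P(data | box D) = (5/9)(5/9)(4/9)(5/9)(4/9) = 0.03387.
Multiplying each by its prior: 3/8 · 0.016075 = 0.0060282, 3/8 · 0.0087891 = 0.0032959, 1/8 · 0.003215 = 0.00040188, 1/8 · 0.03387 = 0.0042338; these sum to 0.01396.
Hence P(box A | data) = (0.0060282) / (0.01396) = 0.43183.

0.4318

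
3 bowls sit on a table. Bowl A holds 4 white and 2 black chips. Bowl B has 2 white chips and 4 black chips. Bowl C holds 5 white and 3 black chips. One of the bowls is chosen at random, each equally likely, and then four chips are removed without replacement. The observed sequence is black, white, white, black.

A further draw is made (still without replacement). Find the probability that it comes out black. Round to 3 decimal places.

Under each hypothesis, the probability of the observed sequence is: P(data | bowl A) = (2/6)(4/5)(3/4)(1/3) = 1/15; P(data | bowl B) = (4/6)(2/5)(1/4)(3/3) = 1/15; P(data | bowl C) = (3/8)(5/7)(4/6)(2/5) = 1/14.
The prior-weighted likelihoods are 1/3 · 1/15 = 1/45, 1/3 · 1/15 = 1/45, 1/3 · 1/14 = 1/42; with total 43/630.
Dividing through by the total gives posterior P(bowl A | data) = 14/43, P(bowl B | data) = 14/43, P(bowl C | data) = 15/43.
So P(black next | data) = Σ P(black next | H) P(H | data) = (0)(14/43) + (1)(14/43) + (1/4)(15/43) = 71/172.

0.413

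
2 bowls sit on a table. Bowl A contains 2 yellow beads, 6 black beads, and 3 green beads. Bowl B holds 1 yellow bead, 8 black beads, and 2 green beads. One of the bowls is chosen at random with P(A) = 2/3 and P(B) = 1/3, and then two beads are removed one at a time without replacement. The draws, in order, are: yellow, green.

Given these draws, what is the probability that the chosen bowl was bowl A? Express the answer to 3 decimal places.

Under each hypothesis, the probability of the observed sequence is: P(data | bowl A) = (2/11)(3/10) = 3/55; P(data | bowl B) = (1/11)(2/10) = 1/55.
Multiplying each by its prior: 2/3 · 3/55 = 2/55, 1/3 · 1/55 = 1/165; with total 7/165.
So P(bowl A | data) = (2/55) / (7/165) = 6/7.

0.857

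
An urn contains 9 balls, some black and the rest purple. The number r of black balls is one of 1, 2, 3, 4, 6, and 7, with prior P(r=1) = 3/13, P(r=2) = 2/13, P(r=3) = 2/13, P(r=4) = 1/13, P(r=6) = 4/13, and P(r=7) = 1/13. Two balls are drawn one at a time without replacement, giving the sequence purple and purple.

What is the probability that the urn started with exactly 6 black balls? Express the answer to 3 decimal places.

For each hypothesis, P(data | H) works out to: P(data | r = 1) = (8/9)(7/8) = 7/9; P(data | r = 2) = (7/9)(6/8) = 7/12; P(data | r = 3) = (6/9)(5/8) = 5/12; P(data | r = 4) = (5/9)(4/8) = 5/18; P(data | r = 6) = (3/9)(2/8) = 1/12; P(data | r = 7) = (2/9)(1/8) = 1/36.
The prior-weighted likelihoods are 3/13 · 7/9 = 7/39, 2/13 · 7/12 = 7/78, 2/13 · 5/12 = 5/78, 1/13 · 5/18 = 5/234, 4/13 · 1/12 = 1/39, 1/13 · 1/36 = 1/468; summing to 179/468.
So P(r = 6 | data) = (1/39) / (179/468) = 12/179.

0.067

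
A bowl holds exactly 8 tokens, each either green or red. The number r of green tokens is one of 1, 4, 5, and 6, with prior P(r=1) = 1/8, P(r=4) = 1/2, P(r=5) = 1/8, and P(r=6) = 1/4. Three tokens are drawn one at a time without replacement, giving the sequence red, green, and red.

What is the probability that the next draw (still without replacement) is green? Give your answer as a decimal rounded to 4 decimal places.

Compute the likelihood of the observed sequence for each case: P(data | r = 1) = (7/8)(1/7)(6/6) = 1/8; P(data | r = 4) = (4/8)(4/7)(3/6) = 1/7; P(data | r = 5) = (3/8)(5/7)(2/6) = 5/56; P(data | r = 6) = (2/8)(6/7)(1/6) = 1/28.
Weighting by the prior gives 1/8 · 1/8 = 1/64, 1/2 · 1/7 = 1/14, 1/8 · 5/56 = 5/448, 1/4 · 1/28 = 1/112; with total 3/28.
The posterior is then P(r = 1 | data) = 7/48, P(r = 4 | data) = 2/3, P(r = 5 | data) = 5/48, P(r = 6 | data) = 1/12.
The predictive probability is P(green next | data) = (0)(7/48) + (3/5)(2/3) + (4/5)(5/48) + (1)(1/12) = 17/30.

0.5667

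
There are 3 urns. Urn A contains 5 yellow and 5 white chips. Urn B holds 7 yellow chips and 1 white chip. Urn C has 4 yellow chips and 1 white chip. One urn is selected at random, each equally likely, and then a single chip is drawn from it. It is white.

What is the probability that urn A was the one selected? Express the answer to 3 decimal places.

The likelihood of this draw under each hypothesis: P(data | urn A) = (5/10) = 1/2; P(data | urn B) = (1/8) = 1/8; P(data | urn C) = (1/5) = 1/5.
Multiplying each by its prior: 1/3 · 1/2 = 1/6, 1/3 · 1/8 = 1/24, 1/3 · 1/5 = 1/15; these sum to 11/40.
Therefore the posterior P(urn A | data) = (1/6) / (11/40) = 20/33.

0.606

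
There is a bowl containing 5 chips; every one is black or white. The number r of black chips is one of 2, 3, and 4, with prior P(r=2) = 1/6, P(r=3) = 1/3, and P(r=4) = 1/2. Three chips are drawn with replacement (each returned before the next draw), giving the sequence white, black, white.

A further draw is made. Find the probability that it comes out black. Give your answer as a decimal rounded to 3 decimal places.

For each hypothesis, P(data | H) works out to: P(data | r = 2) = (3/5)(2/5)(3/5) = 18/125; P(data | r = 3) = (2/5)(3/5)(2/5) = 12/125; P(data | r = 4) = (1/5)(4/5)(1/5) = 4/125.
Weighting by the prior gives 1/6 · 18/125 = 3/125, 1/3 · 12/125 = 4/125, 1/2 · 4/125 = 2/125; with total 9/125.
Normalising, the posterior is P(r = 2 | data) = 1/3, P(r = 3 | data) = 4/9, P(r = 4 | data) = 2/9.
The predictive probability is P(black next | data) = (2/5)(1/3) + (3/5)(4/9) + (4/5)(2/9) = 26/45.

0.578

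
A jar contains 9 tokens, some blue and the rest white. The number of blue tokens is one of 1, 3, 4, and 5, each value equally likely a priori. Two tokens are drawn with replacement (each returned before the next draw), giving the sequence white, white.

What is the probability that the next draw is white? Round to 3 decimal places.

The likelihood of the observed sequence under each hypothesis: P(data | r = 1) = (8/9)(8/9) = 64/81; P(data | r = 3) = (6/9)(6/9) = 4/9; P(data | r = 4) = (5/9)(5/9) = 25/81; P(data | r = 5) = (4/9)(4/9) = 16/81.
Multiplying each by its prior: 1/4 · 64/81 = 16/81, 1/4 · 4/9 = 1/9, 1/4 · 25/81 = 25/324, 1/4 · 16/81 = 4/81; with total 47/108.
The posterior is then P(r = 1 | data) = 0.4539, P(r = 3 | data) = 0.25532, P(r = 4 | data) = 0.1773, P(r = 5 | data) = 0.11348.
So P(white next | data) = Σ P(white next | H) P(H | data) = (8/9)(0.4539) + (2/3)(0.25532) + (5/9)(0.1773) + (4/9)(0.11348) = 0.72262.

0.723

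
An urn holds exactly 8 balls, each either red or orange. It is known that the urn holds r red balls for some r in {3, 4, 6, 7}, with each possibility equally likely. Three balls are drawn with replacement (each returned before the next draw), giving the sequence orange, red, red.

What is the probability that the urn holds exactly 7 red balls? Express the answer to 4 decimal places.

For each hypothesis, P(data | H) works out to: P(data | r = 3) = (5/8)(3/8)(3/8) = 0.087891; P(data | r = 4) = (4/8)(4/8)(4/8) = 0.125; P(data | r = 6) = (2/8)(6/8)(6/8) = 0.14062; P(data | r = 7) = (1/8)(7/8)(7/8) = 0.095703.
Multiplying each by its prior: 1/4 · 0.087891 = 0.021973, 1/4 · 0.125 = 0.03125, 1/4 · 0.14062 = 0.035156, 1/4 · 0.095703 = 0.023926; with total 0.1123.
By Bayes' rule, P(r = 7 | data) = (0.023926) / (0.1123) = 0.21304.

0.2130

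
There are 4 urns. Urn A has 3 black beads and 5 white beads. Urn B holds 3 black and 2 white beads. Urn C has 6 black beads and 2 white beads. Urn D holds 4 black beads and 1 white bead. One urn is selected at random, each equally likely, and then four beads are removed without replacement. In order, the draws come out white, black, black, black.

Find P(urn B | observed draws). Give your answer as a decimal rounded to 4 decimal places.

The likelihood of the observed sequence under each hypothesis: P(data | urn A) = (5/8)(3/7)(2/6)(1/5) = 0.017857; P(data | urn B) = (2/5)(3/4)(2/3)(1/2) = 0.1; P(data | urn C) = (2/8)(6/7)(5/6)(4/5) = 0.14286; P(data | urn D) = (1/5)(4/4)(3/3)(2/2) = 0.2.
Weighting by the prior gives 1/4 · 0.017857 = 0.0044643, 1/4 · 0.1 = 0.025, 1/4 · 0.14286 = 0.035714, 1/4 · 0.2 = 0.05; these sum to 0.11518.
Therefore the posterior P(urn B | data) = (0.025) / (0.11518) = 0.21705.

0.2171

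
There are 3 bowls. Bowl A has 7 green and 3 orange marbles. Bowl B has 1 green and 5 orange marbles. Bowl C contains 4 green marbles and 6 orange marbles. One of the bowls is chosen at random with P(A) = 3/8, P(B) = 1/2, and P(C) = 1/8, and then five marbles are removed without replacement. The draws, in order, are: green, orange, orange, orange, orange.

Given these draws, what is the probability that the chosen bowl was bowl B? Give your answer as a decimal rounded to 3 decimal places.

0.933

Under each hypothesis, the probability of the observed sequence is: P(data | bowl A) = (7/10)(3/9)(2/8)(1/7)(0/6) = 0; P(data | bowl B) = (1/6)(5/5)(4/4)(3/3)(2/2) = 1/6; P(data | bowl C) = (4/10)(6/9)(5/8)(4/7)(3/6) = 1/21.
The prior-weighted likelihoods are 3/8 · 0 = 0, 1/2 · 1/6 = 1/12, 1/8 · 1/21 = 1/168; summing to 5/56.
Hence P(bowl B | data) = (1/12) / (5/56) = 14/15.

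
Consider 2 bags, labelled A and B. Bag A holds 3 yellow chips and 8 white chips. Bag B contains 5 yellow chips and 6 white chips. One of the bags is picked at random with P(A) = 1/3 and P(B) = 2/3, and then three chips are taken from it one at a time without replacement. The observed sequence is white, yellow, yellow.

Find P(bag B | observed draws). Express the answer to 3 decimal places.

Under each hypothesis, the probability of the observed sequence is: P(data | bag A) = (8/11)(3/10)(2/9) = 8/165; P(data | bag B) = (6/11)(5/10)(4/9) = 4/33.
Weighting by the prior gives 1/3 · 8/165 = 8/495, 2/3 · 4/33 = 8/99; these sum to 16/165.
By Bayes' rule, P(bag B | data) = (8/99) / (16/165) = 5/6.

0.833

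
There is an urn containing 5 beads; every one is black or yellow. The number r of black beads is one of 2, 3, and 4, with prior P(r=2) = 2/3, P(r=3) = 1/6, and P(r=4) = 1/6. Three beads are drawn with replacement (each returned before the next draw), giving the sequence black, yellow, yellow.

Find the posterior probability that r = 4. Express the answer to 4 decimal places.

The likelihood of the observed sequence under each hypothesis: P(data | r = 2) = (2/5)(3/5)(3/5) = 18/125; P(data | r = 3) = (3/5)(2/5)(2/5) = 12/125; P(data | r = 4) = (4/5)(1/5)(1/5) = 4/125.
The prior-weighted likelihoods are 2/3 · 18/125 = 12/125, 1/6 · 12/125 = 2/125, 1/6 · 4/125 = 2/375; summing to 44/375.
Therefore the posterior P(r = 4 | data) = (2/375) / (44/375) = 1/22.

0.0455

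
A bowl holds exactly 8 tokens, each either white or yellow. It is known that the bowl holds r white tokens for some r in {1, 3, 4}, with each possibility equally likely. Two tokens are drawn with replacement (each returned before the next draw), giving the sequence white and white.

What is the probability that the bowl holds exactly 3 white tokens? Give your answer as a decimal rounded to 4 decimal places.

Under each hypothesis, the probability of the observed sequence is: P(data | r = 1) = (1/8)(1/8) = 1/64; P(data | r = 3) = (3/8)(3/8) = 9/64; P(data | r = 4) = (4/8)(4/8) = 1/4.
Weighting by the prior gives 1/3 · 1/64 = 1/192, 1/3 · 9/64 = 3/64, 1/3 · 1/4 = 1/12; these sum to 13/96.
So P(r = 3 | data) = (3/64) / (13/96) = 9/26.

0.3462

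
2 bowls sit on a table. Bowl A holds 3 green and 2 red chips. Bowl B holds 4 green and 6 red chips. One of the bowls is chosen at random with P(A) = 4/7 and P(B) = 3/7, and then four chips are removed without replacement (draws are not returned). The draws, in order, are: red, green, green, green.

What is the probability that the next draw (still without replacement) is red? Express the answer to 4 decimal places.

0.9706

Under each hypothesis, the probability of the observed sequence is: P(data | bowl A) = (2/5)(3/4)(2/3)(1/2) = 1/10; P(data | bowl B) = (6/10)(4/9)(3/8)(2/7) = 1/35.
Multiplying each by its prior: 4/7 · 1/10 = 2/35, 3/7 · 1/35 = 3/245; these sum to 17/245.
The posterior is then P(bowl A | data) = 14/17, P(bowl B | data) = 3/17.
So P(red next | data) = Σ P(red next | H) P(H | data) = (1)(14/17) + (5/6)(3/17) = 33/34.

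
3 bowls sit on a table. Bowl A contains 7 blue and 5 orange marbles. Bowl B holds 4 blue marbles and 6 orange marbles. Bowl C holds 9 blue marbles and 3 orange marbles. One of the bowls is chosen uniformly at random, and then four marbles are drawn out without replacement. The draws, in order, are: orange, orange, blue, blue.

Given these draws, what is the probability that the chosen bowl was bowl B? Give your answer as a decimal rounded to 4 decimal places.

Compute the likelihood of the observed sequence for each case: P(data | bowl A) = (5/12)(4/11)(7/10)(6/9) = 0.070707; P(data | bowl B) = (6/10)(5/9)(4/8)(3/7) = 0.071429; P(data | bowl C) = (3/12)(2/11)(9/10)(8/9) = 0.036364.
The prior-weighted likelihoods are 1/3 · 0.070707 = 0.023569, 1/3 · 0.071429 = 0.02381, 1/3 · 0.036364 = 0.012121; these sum to 0.0595.
So P(bowl B | data) = (0.02381) / (0.0595) = 0.40016.

0.4002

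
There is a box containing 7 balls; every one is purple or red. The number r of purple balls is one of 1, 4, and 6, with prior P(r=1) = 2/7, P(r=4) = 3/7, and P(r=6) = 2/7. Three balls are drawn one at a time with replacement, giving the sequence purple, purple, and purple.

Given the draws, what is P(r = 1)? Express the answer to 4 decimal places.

Under each hypothesis, the probability of the observed sequence is: P(data | r = 1) = (1/7)(1/7)(1/7) = 0.0029155; P(data | r = 4) = (4/7)(4/7)(4/7) = 0.18659; P(data | r = 6) = (6/7)(6/7)(6/7) = 0.62974.
Multiplying each by its prior: 2/7 · 0.0029155 = 0.00083299, 3/7 · 0.18659 = 0.079967, 2/7 · 0.62974 = 0.17993; these sum to 0.26072.
Therefore the posterior P(r = 1 | data) = (0.00083299) / (0.26072) = 0.0031949.

0.0032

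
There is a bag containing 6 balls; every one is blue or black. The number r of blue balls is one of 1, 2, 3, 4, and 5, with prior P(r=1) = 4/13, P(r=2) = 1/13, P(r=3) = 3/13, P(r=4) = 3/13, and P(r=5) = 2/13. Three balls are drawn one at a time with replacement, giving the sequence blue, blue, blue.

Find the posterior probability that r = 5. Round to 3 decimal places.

0.467

The likelihood of the observed sequence under each hypothesis: P(data | r = 1) = (1/6)(1/6)(1/6) = 0.0046296; P(data | r = 2) = (2/6)(2/6)(2/6) = 0.037037; P(data | r = 3) = (3/6)(3/6)(3/6) = 0.125; P(data | r = 4) = (4/6)(4/6)(4/6) = 0.2963; P(data | r = 5) = (5/6)(5/6)(5/6) = 0.5787.
Weighting by the prior gives 4/13 · 0.0046296 = 0.0014245, 1/13 · 0.037037 = 0.002849, 3/13 · 0.125 = 0.028846, 3/13 · 0.2963 = 0.068376, 2/13 · 0.5787 = 0.089031; these sum to 0.19053.
Hence P(r = 5 | data) = (0.089031) / (0.19053) = 0.46729.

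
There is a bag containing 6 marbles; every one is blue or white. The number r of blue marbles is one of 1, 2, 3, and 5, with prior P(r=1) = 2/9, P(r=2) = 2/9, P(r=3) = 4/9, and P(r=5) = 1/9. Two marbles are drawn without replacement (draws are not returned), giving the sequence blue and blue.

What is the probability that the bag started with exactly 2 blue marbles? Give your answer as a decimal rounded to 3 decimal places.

0.083

Compute the likelihood of the observed sequence for each case: P(data | r = 1) = (1/6)(0/5) = 0; P(data | r = 2) = (2/6)(1/5) = 1/15; P(data | r = 3) = (3/6)(2/5) = 1/5; P(data | r = 5) = (5/6)(4/5) = 2/3.
Multiplying each by its prior: 2/9 · 0 = 0, 2/9 · 1/15 = 2/135, 4/9 · 1/5 = 4/45, 1/9 · 2/3 = 2/27; summing to 8/45.
Hence P(r = 2 | data) = (2/135) / (8/45) = 1/12.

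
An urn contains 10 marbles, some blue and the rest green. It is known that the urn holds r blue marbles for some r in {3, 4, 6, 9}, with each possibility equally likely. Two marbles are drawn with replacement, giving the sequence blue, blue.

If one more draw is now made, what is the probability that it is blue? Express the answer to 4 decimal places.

0.7296

The likelihood of the observed sequence under each hypothesis: P(data | r = 3) = (3/10)(3/10) = 9/100; P(data | r = 4) = (4/10)(4/10) = 4/25; P(data | r = 6) = (6/10)(6/10) = 9/25; P(data | r = 9) = (9/10)(9/10) = 81/100.
Weighting by the prior gives 1/4 · 9/100 = 9/400, 1/4 · 4/25 = 1/25, 1/4 · 9/25 = 9/100, 1/4 · 81/100 = 81/400; with total 71/200.
Normalising, the posterior is P(r = 3 | data) = 9/142, P(r = 4 | data) = 8/71, P(r = 6 | data) = 18/71, P(r = 9 | data) = 81/142.
The predictive probability is P(blue next | data) = (3/10)(9/142) + (2/5)(8/71) + (3/5)(18/71) + (9/10)(81/142) = 259/355.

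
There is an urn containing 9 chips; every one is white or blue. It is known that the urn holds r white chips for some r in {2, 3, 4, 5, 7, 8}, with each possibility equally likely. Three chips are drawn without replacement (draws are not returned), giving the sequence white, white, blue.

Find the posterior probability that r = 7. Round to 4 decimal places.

Under each hypothesis, the probability of the observed sequence is: P(data | r = 2) = (2/9)(1/8)(7/7) = 1/36; P(data | r = 3) = (3/9)(2/8)(6/7) = 1/14; P(data | r = 4) = (4/9)(3/8)(5/7) = 5/42; P(data | r = 5) = (5/9)(4/8)(4/7) = 10/63; P(data | r = 7) = (7/9)(6/8)(2/7) = 1/6; P(data | r = 8) = (8/9)(7/8)(1/7) = 1/9.
Multiplying each by its prior: 1/6 · 1/36 = 1/216, 1/6 · 1/14 = 1/84, 1/6 · 5/42 = 5/252, 1/6 · 10/63 = 5/189, 1/6 · 1/6 = 1/36, 1/6 · 1/9 = 1/54; with total 55/504.
Hence P(r = 7 | data) = (1/36) / (55/504) = 14/55.

0.2545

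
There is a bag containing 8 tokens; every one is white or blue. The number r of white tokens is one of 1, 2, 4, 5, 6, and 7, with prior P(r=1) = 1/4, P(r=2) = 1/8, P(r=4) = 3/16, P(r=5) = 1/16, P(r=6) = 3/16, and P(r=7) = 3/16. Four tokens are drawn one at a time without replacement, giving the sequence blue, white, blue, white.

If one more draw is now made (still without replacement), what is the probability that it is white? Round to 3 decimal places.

Compute the likelihood of the observed sequence for each case: P(data | r = 1) = (7/8)(1/7)(6/6)(0/5) = 0; P(data | r = 2) = (6/8)(2/7)(5/6)(1/5) = 0.035714; P(data | r = 4) = (4/8)(4/7)(3/6)(3/5) = 0.085714; P(data | r = 5) = (3/8)(5/7)(2/6)(4/5) = 0.071429; P(data | r = 6) = (2/8)(6/7)(1/6)(5/5) = 0.035714; P(data | r = 7) = (1/8)(7/7)(0/6) = 0.
The prior-weighted likelihoods are 1/4 · 0 = 0, 1/8 · 0.035714 = 0.0044643, 3/16 · 0.085714 = 0.016071, 1/16 · 0.071429 = 0.0044643, 3/16 · 0.035714 = 0.0066964, 3/16 · 0 = 0; these sum to 0.031696.
Dividing through by the total gives posterior P(r = 1 | data) = 0, P(r = 2 | data) = 0.14085, P(r = 4 | data) = 0.50704, P(r = 5 | data) = 0.14085, P(r = 6 | data) = 0.21127, P(r = 7 | data) = 0.
The predictive probability is P(white next | data) = (0)(0.14085) + (1/2)(0.50704) + (3/4)(0.14085) + (1)(0.21127) = 0.57042.

0.570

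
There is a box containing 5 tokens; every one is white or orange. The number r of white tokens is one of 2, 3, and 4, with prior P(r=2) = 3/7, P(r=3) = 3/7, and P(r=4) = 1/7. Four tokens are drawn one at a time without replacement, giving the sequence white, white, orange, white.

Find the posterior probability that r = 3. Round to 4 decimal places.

0.6000

The likelihood of the observed sequence under each hypothesis: P(data | r = 2) = (2/5)(1/4)(3/3)(0/2) = 0; P(data | r = 3) = (3/5)(2/4)(2/3)(1/2) = 1/10; P(data | r = 4) = (4/5)(3/4)(1/3)(2/2) = 1/5.
Multiplying each by its prior: 3/7 · 0 = 0, 3/7 · 1/10 = 3/70, 1/7 · 1/5 = 1/35; these sum to 1/14.
By Bayes' rule, P(r = 3 | data) = (3/70) / (1/14) = 3/5.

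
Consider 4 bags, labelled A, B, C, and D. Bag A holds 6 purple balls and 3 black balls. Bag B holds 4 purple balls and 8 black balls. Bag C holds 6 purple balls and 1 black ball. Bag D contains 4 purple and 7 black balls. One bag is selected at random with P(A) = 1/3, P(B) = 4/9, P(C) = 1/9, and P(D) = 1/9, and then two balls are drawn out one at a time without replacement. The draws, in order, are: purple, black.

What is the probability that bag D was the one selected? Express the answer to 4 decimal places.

For each hypothesis, P(data | H) works out to: P(data | bag A) = (6/9)(3/8) = 0.25; P(data | bag B) = (4/12)(8/11) = 0.24242; P(data | bag C) = (6/7)(1/6) = 0.14286; P(data | bag D) = (4/11)(7/10) = 0.25455.
Weighting by the prior gives 1/3 · 0.25 = 0.083333, 4/9 · 0.24242 = 0.10774, 1/9 · 0.14286 = 0.015873, 1/9 · 0.25455 = 0.028283; these sum to 0.23523.
Therefore the posterior P(bag D | data) = (0.028283) / (0.23523) = 0.12023.

0.1202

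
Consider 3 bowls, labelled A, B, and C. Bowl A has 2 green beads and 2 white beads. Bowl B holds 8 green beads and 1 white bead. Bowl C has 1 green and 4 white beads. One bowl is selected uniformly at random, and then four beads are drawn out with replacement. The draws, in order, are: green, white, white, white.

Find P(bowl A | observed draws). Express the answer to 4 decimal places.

The likelihood of the observed sequence under each hypothesis: P(data | bowl A) = (2/4)(2/4)(2/4)(2/4) = 0.0625; P(data | bowl B) = (8/9)(1/9)(1/9)(1/9) = 0.0012193; P(data | bowl C) = (1/5)(4/5)(4/5)(4/5) = 0.1024.
Weighting by the prior gives 1/3 · 0.0625 = 0.020833, 1/3 · 0.0012193 = 0.00040644, 1/3 · 0.1024 = 0.034133; summing to 0.055373.
By Bayes' rule, P(bowl A | data) = (0.020833) / (0.055373) = 0.37624.

0.3762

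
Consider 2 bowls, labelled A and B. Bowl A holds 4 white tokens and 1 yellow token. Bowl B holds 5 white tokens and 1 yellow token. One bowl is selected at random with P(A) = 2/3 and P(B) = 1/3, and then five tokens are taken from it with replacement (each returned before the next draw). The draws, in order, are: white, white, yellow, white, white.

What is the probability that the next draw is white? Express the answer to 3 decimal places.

0.811

The likelihood of the observed sequence under each hypothesis: P(data | bowl A) = (4/5)(4/5)(1/5)(4/5)(4/5) = 0.08192; P(data | bowl B) = (5/6)(5/6)(1/6)(5/6)(5/6) = 0.080376.
Weighting by the prior gives 2/3 · 0.08192 = 0.054613, 1/3 · 0.080376 = 0.026792; these sum to 0.081405.
The posterior is then P(bowl A | data) = 0.67088, P(bowl B | data) = 0.32912.
Averaging over the posterior, P(white next | data) = (4/5)(0.67088) + (5/6)(0.32912) = 0.81097.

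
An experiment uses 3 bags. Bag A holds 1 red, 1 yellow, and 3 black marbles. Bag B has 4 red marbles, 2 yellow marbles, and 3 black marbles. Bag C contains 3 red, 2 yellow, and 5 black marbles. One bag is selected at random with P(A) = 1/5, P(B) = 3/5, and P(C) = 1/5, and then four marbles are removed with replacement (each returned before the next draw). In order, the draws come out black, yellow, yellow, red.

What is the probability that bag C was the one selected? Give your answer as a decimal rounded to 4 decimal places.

0.1832

The likelihood of the observed sequence under each hypothesis: P(data | bag A) = (3/5)(1/5)(1/5)(1/5) = 0.0048; P(data | bag B) = (3/9)(2/9)(2/9)(4/9) = 0.007316; P(data | bag C) = (5/10)(2/10)(2/10)(3/10) = 0.006.
Weighting by the prior gives 1/5 · 0.0048 = 0.00096, 3/5 · 0.007316 = 0.0043896, 1/5 · 0.006 = 0.0012; summing to 0.0065496.
Therefore the posterior P(bag C | data) = (0.0012) / (0.0065496) = 0.18322.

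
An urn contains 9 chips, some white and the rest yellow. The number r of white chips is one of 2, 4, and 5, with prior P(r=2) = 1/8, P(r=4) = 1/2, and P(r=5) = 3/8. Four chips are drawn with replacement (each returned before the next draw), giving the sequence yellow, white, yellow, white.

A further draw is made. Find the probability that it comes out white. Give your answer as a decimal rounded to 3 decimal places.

For each hypothesis, P(data | H) works out to: P(data | r = 2) = (7/9)(2/9)(7/9)(2/9) = 0.029873; P(data | r = 4) = (5/9)(4/9)(5/9)(4/9) = 0.060966; P(data | r = 5) = (4/9)(5/9)(4/9)(5/9) = 0.060966.
Weighting by the prior gives 1/8 · 0.029873 = 0.0037342, 1/2 · 0.060966 = 0.030483, 3/8 · 0.060966 = 0.022862; summing to 0.05708.
The posterior is then P(r = 2 | data) = 0.065421, P(r = 4 | data) = 0.53405, P(r = 5 | data) = 0.40053.
Averaging over the posterior, P(white next | data) = (2/9)(0.065421) + (4/9)(0.53405) + (5/9)(0.40053) = 0.47441.

0.474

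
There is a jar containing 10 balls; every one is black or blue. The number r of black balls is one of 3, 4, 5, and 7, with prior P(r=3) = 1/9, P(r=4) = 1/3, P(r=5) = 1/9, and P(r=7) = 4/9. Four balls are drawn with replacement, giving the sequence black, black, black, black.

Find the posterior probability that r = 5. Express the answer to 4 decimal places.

The likelihood of the observed sequence under each hypothesis: P(data | r = 3) = (3/10)(3/10)(3/10)(3/10) = 0.0081; P(data | r = 4) = (4/10)(4/10)(4/10)(4/10) = 0.0256; P(data | r = 5) = (5/10)(5/10)(5/10)(5/10) = 0.0625; P(data | r = 7) = (7/10)(7/10)(7/10)(7/10) = 0.2401.
The prior-weighted likelihoods are 1/9 · 0.0081 = 0.0009, 1/3 · 0.0256 = 0.0085333, 1/9 · 0.0625 = 0.0069444, 4/9 · 0.2401 = 0.10671; these sum to 0.12309.
By Bayes' rule, P(r = 5 | data) = (0.0069444) / (0.12309) = 0.056418.

0.0564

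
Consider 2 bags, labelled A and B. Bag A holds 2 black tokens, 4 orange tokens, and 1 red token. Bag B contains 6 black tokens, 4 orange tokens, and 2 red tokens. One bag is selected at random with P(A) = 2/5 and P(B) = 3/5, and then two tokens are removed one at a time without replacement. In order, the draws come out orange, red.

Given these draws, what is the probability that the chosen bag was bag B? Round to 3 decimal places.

Under each hypothesis, the probability of the observed sequence is: P(data | bag A) = (4/7)(1/6) = 0.095238; P(data | bag B) = (4/12)(2/11) = 0.060606.
Multiplying each by its prior: 2/5 · 0.095238 = 0.038095, 3/5 · 0.060606 = 0.036364; these sum to 0.074459.
By Bayes' rule, P(bag B | data) = (0.036364) / (0.074459) = 0.48837.

0.488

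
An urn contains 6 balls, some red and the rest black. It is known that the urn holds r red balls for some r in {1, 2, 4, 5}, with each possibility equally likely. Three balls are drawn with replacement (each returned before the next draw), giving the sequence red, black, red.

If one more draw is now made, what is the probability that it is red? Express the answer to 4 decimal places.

Compute the likelihood of the observed sequence for each case: P(data | r = 1) = (1/6)(5/6)(1/6) = 5/216; P(data | r = 2) = (2/6)(4/6)(2/6) = 2/27; P(data | r = 4) = (4/6)(2/6)(4/6) = 4/27; P(data | r = 5) = (5/6)(1/6)(5/6) = 25/216.
Multiplying each by its prior: 1/4 · 5/216 = 5/864, 1/4 · 2/27 = 1/54, 1/4 · 4/27 = 1/27, 1/4 · 25/216 = 25/864; summing to 13/144.
Normalising, the posterior is P(r = 1 | data) = 5/78, P(r = 2 | data) = 8/39, P(r = 4 | data) = 16/39, P(r = 5 | data) = 25/78.
The predictive probability is P(red next | data) = (1/6)(5/78) + (1/3)(8/39) + (2/3)(16/39) + (5/6)(25/78) = 145/234.

0.6197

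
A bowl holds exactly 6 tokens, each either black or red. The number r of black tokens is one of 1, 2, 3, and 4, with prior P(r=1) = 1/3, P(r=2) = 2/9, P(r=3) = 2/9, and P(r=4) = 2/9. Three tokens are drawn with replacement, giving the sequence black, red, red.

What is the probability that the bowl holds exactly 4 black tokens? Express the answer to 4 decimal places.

Compute the likelihood of the observed sequence for each case: P(data | r = 1) = (1/6)(5/6)(5/6) = 25/216; P(data | r = 2) = (2/6)(4/6)(4/6) = 4/27; P(data | r = 3) = (3/6)(3/6)(3/6) = 1/8; P(data | r = 4) = (4/6)(2/6)(2/6) = 2/27.
Multiplying each by its prior: 1/3 · 25/216 = 25/648, 2/9 · 4/27 = 8/243, 2/9 · 1/8 = 1/36, 2/9 · 2/27 = 4/243; summing to 25/216.
Hence P(r = 4 | data) = (4/243) / (25/216) = 32/225.

0.1422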